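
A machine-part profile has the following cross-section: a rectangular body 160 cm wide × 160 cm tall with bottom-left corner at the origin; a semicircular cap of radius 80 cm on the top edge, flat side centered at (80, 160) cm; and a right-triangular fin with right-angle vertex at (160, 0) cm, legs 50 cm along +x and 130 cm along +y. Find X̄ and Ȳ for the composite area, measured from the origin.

X̄ = 88.08 cm, Ȳ = 106.38 cm

Part | A | x̄ᵢ | ȳᵢ | A·x̄ᵢ | A·ȳᵢ
rectangular body | 25600.00 | 80.00 | 80.00 | 2048000.00 | 2048000.00
semicircular top | 10053.10 | 80.00 | 193.95 | 804247.72 | 1949828.77
triangular fin | 3250.00 | 176.67 | 43.33 | 574166.67 | 140833.33
Σ | 38903.10 |  |  | 3426414.39 | 4138662.11
X̄ = 3426414.39 / 38903.10 = 88.08 cm
Ȳ = 4138662.11 / 38903.10 = 106.38 cm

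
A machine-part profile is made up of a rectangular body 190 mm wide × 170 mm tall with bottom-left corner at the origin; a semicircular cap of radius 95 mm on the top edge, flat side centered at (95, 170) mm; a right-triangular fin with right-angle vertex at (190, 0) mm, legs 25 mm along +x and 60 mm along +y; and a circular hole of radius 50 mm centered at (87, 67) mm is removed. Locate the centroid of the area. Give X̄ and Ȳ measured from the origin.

X̄ = 98.56 mm, Ȳ = 132.47 mm

Part | A | x̄ᵢ | ȳᵢ | A·x̄ᵢ | A·ȳᵢ
rectangular body | 32300.00 | 95.00 | 85.00 | 3068500.00 | 2745500.00
semicircular top | 14176.44 | 95.00 | 210.32 | 1346761.50 | 2981577.60
triangular fin | 750.00 | 198.33 | 20.00 | 148750.00 | 15000.00
hole | -7853.98 | 87.00 | 67.00 | -683296.40 | -526216.77
Σ | 39372.46 |  |  | 3880715.10 | 5215860.83
X̄ = 3880715.10 / 39372.46 = 98.56 mm
Ȳ = 5215860.83 / 39372.46 = 132.47 mm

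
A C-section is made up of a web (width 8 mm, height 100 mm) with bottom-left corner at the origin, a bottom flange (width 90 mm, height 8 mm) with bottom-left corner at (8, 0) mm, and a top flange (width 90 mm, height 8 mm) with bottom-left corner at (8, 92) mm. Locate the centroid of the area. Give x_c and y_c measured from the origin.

x_c = 35.50 mm, y_c = 50.00 mm

web: A = 8 × 100 = 800.00, centroid at (4.00, 50.00).
bottom flange: A = 90 × 8 = 720.00, centroid at (53.00, 4.00).
top flange: A = 90 × 8 = 720.00, centroid at (53.00, 96.00).
ΣA = 2240.00 mm², ΣAx_c = 79520.00 mm³, ΣAy_c = 112000.00 mm³.
x_c = 79520.00/2240.00 = 35.50 mm; y_c = 112000.00/2240.00 = 50.00 mm.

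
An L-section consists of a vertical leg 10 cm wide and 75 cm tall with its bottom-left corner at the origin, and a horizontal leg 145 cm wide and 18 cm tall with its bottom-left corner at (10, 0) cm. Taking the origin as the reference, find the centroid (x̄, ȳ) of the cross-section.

vertical leg: A = 10 × 75 = 750.00, centroid at (5.00, 37.50).
horizontal leg: A = 145 × 18 = 2610.00, centroid at (82.50, 9.00).
ΣA = 3360.00 cm²
ΣAx̄ = (750.00)(5.00) + (2610.00)(82.50) = 219075.00 cm³
ΣAȳ = (750.00)(37.50) + (2610.00)(9.00) = 51615.00 cm³
x̄ = 219075.00 / 3360.00 = 65.20 cm
ȳ = 51615.00 / 3360.00 = 15.36 cm

x̄ = 65.20 cm, ȳ = 15.36 cm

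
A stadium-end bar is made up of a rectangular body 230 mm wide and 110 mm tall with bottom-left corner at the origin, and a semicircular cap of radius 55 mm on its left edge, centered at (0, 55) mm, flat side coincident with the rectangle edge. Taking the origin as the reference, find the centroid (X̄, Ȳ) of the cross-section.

X̄ = 93.13 mm, Ȳ = 55.00 mm

rectangular body: A = 230 × 110 = 25300.00, centroid at (115.00, 55.00).
semicircular end: A = ½π·55² = 4751.66, centroid at (-23.34, 55.00).
ΣA = 30051.66 mm²
ΣAX̄ = (25300.00)(115.00) + (4751.66)(-23.34) = 2798583.33 mm³
ΣAȲ = (25300.00)(55.00) + (4751.66)(55.00) = 1652841.24 mm³
X̄ = 2798583.33 / 30051.66 = 93.13 mm
Ȳ = 1652841.24 / 30051.66 = 55.00 mm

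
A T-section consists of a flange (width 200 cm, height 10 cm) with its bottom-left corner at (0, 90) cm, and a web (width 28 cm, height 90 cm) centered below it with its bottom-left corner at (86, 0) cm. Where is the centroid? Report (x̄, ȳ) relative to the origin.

x̄ = 100.00 cm, ȳ = 67.12 cm

Part | A | x̄ᵢ | ȳᵢ | A·x̄ᵢ | A·ȳᵢ
web | 2520.00 | 100.00 | 45.00 | 252000.00 | 113400.00
flange | 2000.00 | 100.00 | 95.00 | 200000.00 | 190000.00
Σ | 4520.00 |  |  | 452000.00 | 303400.00
x̄ = 452000.00 / 4520.00 = 100.00 cm
ȳ = 303400.00 / 4520.00 = 67.12 cm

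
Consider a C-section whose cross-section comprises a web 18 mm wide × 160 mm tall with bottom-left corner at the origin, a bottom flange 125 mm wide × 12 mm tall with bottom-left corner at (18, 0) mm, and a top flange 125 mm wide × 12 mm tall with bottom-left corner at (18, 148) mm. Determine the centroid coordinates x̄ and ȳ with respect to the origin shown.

web: A = 18 × 160 = 2880.00, centroid at (9.00, 80.00).
bottom flange: A = 125 × 12 = 1500.00, centroid at (80.50, 6.00).
top flange: A = 125 × 12 = 1500.00, centroid at (80.50, 154.00).
ΣA = 5880.00 mm², ΣAx̄ = 267420.00 mm³, ΣAȳ = 470400.00 mm³.
x̄ = 267420.00/5880.00 = 45.48 mm; ȳ = 470400.00/5880.00 = 80.00 mm.

x̄ = 45.48 mm, ȳ = 80.00 mm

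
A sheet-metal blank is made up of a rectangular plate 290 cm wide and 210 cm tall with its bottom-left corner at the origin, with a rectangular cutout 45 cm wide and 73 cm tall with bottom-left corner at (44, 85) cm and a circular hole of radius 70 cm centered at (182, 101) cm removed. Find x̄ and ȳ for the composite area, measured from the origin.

x̄ = 137.62 cm, ȳ = 105.17 cm

plate: A = 290 × 210 = 60900.00, centroid at (145.00, 105.00).
hole 1: A = −(45 × 73) = -3285.00, centroid at (66.50, 121.50).
hole 2: A = −π·70² = -15393.80, centroid at (182.00, 101.00).
ΣA = 42221.20 cm², ΣAx̄ = 5810375.17 cm³, ΣAȳ = 4440598.30 cm³.
x̄ = 5810375.17/42221.20 = 137.62 cm; ȳ = 4440598.30/42221.20 = 105.17 cm.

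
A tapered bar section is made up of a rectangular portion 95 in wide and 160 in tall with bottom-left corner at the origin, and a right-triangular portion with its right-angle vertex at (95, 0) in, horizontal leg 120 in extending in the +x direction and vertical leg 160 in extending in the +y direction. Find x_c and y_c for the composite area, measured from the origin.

rectangular portion: A = 95 × 160 = 15200.00, centroid at (47.50, 80.00).
triangular portion: A = ½·120·160 = 9600.00, centroid at (135.00, 53.33).
ΣA = 24800.00 in²
ΣAx_c = (15200.00)(47.50) + (9600.00)(135.00) = 2018000.00 in³
ΣAy_c = (15200.00)(80.00) + (9600.00)(53.33) = 1728000.00 in³
x_c = 2018000.00 / 24800.00 = 81.37 in
y_c = 1728000.00 / 24800.00 = 69.68 in

x_c = 81.37 in, y_c = 69.68 in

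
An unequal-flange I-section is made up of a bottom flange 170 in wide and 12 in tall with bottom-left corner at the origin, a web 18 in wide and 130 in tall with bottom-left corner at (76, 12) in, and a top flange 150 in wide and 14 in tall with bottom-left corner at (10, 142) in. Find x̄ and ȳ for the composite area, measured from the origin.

bottom flange: A = 170 × 12 = 2040.00, centroid at (85.00, 6.00).
web: A = 18 × 130 = 2340.00, centroid at (85.00, 77.00).
top flange: A = 150 × 14 = 2100.00, centroid at (85.00, 149.00).
ΣA = 6480.00 in²
ΣAx̄ = (2040.00)(85.00) + (2340.00)(85.00) + (2100.00)(85.00) = 550800.00 in³
ΣAȳ = (2040.00)(6.00) + (2340.00)(77.00) + (2100.00)(149.00) = 505320.00 in³
x̄ = 550800.00 / 6480.00 = 85.00 in
ȳ = 505320.00 / 6480.00 = 77.98 in

x̄ = 85.00 in, ȳ = 77.98 in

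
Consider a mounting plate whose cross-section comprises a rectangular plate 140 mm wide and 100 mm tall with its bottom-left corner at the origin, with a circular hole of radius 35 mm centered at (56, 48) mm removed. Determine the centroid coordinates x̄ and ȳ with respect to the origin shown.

Part | A | x̄ᵢ | ȳᵢ | A·x̄ᵢ | A·ȳᵢ
plate | 14000.00 | 70.00 | 50.00 | 980000.00 | 700000.00
hole | -3848.45 | 56.00 | 48.00 | -215513.26 | -184725.65
Σ | 10151.55 |  |  | 764486.74 | 515274.35
x̄ = 764486.74 / 10151.55 = 75.31 mm
ȳ = 515274.35 / 10151.55 = 50.76 mm

x̄ = 75.31 mm, ȳ = 50.76 mm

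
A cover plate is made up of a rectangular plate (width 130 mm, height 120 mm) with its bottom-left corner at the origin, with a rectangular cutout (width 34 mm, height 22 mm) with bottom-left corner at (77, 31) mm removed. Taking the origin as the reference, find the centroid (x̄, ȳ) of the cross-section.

x̄ = 63.54 mm, ȳ = 60.91 mm

plate: A = 130 × 120 = 15600.00, centroid at (65.00, 60.00).
hole: A = −(34 × 22) = -748.00, centroid at (94.00, 42.00).
ΣA = 14852.00 mm², ΣAx̄ = 943688.00 mm³, ΣAȳ = 904584.00 mm³.
x̄ = 943688.00/14852.00 = 63.54 mm; ȳ = 904584.00/14852.00 = 60.91 mm.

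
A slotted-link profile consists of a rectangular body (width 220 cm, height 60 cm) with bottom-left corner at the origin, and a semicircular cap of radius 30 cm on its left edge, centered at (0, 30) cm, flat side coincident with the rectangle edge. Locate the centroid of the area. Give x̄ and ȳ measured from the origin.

rectangular body: A = 220 × 60 = 13200.00, centroid at (110.00, 30.00).
semicircular end: A = ½π·30² = 1413.72, centroid at (-12.73, 30.00).
ΣA = 14613.72 cm², ΣAx̄ = 1434000.00 cm³, ΣAȳ = 438411.50 cm³.
x̄ = 1434000.00/14613.72 = 98.13 cm; ȳ = 438411.50/14613.72 = 30.00 cm.

x̄ = 98.13 cm, ȳ = 30.00 cm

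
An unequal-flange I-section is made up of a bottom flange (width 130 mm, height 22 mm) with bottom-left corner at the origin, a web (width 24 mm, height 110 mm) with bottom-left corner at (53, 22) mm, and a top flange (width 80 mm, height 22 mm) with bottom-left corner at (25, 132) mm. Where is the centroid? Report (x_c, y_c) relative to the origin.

bottom flange: A = 130 × 22 = 2860.00, centroid at (65.00, 11.00).
web: A = 24 × 110 = 2640.00, centroid at (65.00, 77.00).
top flange: A = 80 × 22 = 1760.00, centroid at (65.00, 143.00).
ΣA = 7260.00 mm², ΣAx_c = 471900.00 mm³, ΣAy_c = 486420.00 mm³.
x_c = 471900.00/7260.00 = 65.00 mm; y_c = 486420.00/7260.00 = 67.00 mm.

x_c = 65.00 mm, y_c = 67.00 mm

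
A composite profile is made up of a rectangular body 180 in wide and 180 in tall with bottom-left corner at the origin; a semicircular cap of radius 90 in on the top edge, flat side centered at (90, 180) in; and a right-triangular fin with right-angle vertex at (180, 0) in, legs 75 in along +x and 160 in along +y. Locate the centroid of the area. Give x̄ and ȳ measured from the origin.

rectangular body: A = 180 × 180 = 32400.00, centroid at (90.00, 90.00).
semicircular top: A = ½π·90² = 12723.45, centroid at (90.00, 218.20).
triangular fin: A = ½·75·160 = 6000.00, centroid at (205.00, 53.33).
ΣA = 51123.45 in², ΣAx̄ = 5291110.52 in³, ΣAȳ = 6012221.04 in³.
x̄ = 5291110.52/51123.45 = 103.50 in; ȳ = 6012221.04/51123.45 = 117.60 in.

x̄ = 103.50 in, ȳ = 117.60 in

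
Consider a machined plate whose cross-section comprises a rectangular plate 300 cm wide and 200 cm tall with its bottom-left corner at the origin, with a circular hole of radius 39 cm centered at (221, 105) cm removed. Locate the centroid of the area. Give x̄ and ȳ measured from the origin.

plate: A = 300 × 200 = 60000.00, centroid at (150.00, 100.00).
hole: A = −π·39² = -4778.36, centroid at (221.00, 105.00).
ΣA = 55221.64 cm², ΣAx̄ = 7943981.90 cm³, ΣAȳ = 5498271.95 cm³.
x̄ = 7943981.90/55221.64 = 143.86 cm; ȳ = 5498271.95/55221.64 = 99.57 cm.

x̄ = 143.86 cm, ȳ = 99.57 cm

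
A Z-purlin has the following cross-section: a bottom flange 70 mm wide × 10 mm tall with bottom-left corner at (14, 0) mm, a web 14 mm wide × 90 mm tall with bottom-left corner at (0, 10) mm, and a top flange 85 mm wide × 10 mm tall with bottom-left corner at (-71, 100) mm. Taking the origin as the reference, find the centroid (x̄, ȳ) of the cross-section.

Part | A | x̄ᵢ | ȳᵢ | A·x̄ᵢ | A·ȳᵢ
bottom flange | 700.00 | 49.00 | 5.00 | 34300.00 | 3500.00
web | 1260.00 | 7.00 | 55.00 | 8820.00 | 69300.00
top flange | 850.00 | -28.50 | 105.00 | -24225.00 | 89250.00
Σ | 2810.00 |  |  | 18895.00 | 162050.00
x̄ = 18895.00 / 2810.00 = 6.72 mm
ȳ = 162050.00 / 2810.00 = 57.67 mm

x̄ = 6.72 mm, ȳ = 57.67 mm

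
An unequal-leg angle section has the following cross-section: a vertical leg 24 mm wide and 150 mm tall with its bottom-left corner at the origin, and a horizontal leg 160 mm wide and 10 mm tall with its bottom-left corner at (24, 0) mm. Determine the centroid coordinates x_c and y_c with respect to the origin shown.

vertical leg: A = 24 × 150 = 3600.00, centroid at (12.00, 75.00).
horizontal leg: A = 160 × 10 = 1600.00, centroid at (104.00, 5.00).
ΣA = 5200.00 mm², ΣAx_c = 209600.00 mm³, ΣAy_c = 278000.00 mm³.
x_c = 209600.00/5200.00 = 40.31 mm; y_c = 278000.00/5200.00 = 53.46 mm.

x_c = 40.31 mm, y_c = 53.46 mm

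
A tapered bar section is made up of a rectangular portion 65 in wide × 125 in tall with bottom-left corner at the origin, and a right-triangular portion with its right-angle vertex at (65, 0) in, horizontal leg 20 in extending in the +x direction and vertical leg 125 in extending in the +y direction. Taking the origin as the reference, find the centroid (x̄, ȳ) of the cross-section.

rectangular portion: A = 65 × 125 = 8125.00, centroid at (32.50, 62.50).
triangular portion: A = ½·20·125 = 1250.00, centroid at (71.67, 41.67).
ΣA = 9375.00 in², ΣAx̄ = 353645.83 in³, ΣAȳ = 559895.83 in³.
x̄ = 353645.83/9375.00 = 37.72 in; ȳ = 559895.83/9375.00 = 59.72 in.

x̄ = 37.72 in, ȳ = 59.72 in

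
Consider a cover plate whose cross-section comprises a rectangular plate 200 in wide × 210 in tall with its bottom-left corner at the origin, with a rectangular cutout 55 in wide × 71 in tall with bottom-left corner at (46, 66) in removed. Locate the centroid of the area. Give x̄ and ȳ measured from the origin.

x̄ = 102.72 in, ȳ = 105.36 in

Part | A | x̄ᵢ | ȳᵢ | A·x̄ᵢ | A·ȳᵢ
plate | 42000.00 | 100.00 | 105.00 | 4200000.00 | 4410000.00
hole | -3905.00 | 73.50 | 101.50 | -287017.50 | -396357.50
Σ | 38095.00 |  |  | 3912982.50 | 4013642.50
x̄ = 3912982.50 / 38095.00 = 102.72 in
ȳ = 4013642.50 / 38095.00 = 105.36 in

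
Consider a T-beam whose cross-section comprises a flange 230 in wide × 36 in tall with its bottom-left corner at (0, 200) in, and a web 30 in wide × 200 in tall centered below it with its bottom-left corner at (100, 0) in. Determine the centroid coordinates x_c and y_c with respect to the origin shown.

x_c = 115.00 in, y_c = 168.42 in

Part | A | x̄ᵢ | ȳᵢ | A·x̄ᵢ | A·ȳᵢ
web | 6000.00 | 115.00 | 100.00 | 690000.00 | 600000.00
flange | 8280.00 | 115.00 | 218.00 | 952200.00 | 1805040.00
Σ | 14280.00 |  |  | 1642200.00 | 2405040.00
x_c = 1642200.00 / 14280.00 = 115.00 in
y_c = 2405040.00 / 14280.00 = 168.42 in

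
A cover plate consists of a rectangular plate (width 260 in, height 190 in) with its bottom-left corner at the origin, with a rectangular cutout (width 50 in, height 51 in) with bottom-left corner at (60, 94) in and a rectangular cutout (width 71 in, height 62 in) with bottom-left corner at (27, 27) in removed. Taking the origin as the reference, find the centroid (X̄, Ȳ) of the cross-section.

plate: A = 260 × 190 = 49400.00, centroid at (130.00, 95.00).
hole 1: A = −(50 × 51) = -2550.00, centroid at (85.00, 119.50).
hole 2: A = −(71 × 62) = -4402.00, centroid at (62.50, 58.00).
ΣA = 42448.00 in², ΣAX̄ = 5930125.00 in³, ΣAȲ = 4132959.00 in³.
X̄ = 5930125.00/42448.00 = 139.70 in; Ȳ = 4132959.00/42448.00 = 97.37 in.

X̄ = 139.70 in, Ȳ = 97.37 in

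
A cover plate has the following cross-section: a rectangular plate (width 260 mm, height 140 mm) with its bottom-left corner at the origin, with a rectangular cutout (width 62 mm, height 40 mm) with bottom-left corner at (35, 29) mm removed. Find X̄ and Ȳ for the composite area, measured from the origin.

X̄ = 134.68 mm, Ȳ = 71.54 mm

Part | A | x̄ᵢ | ȳᵢ | A·x̄ᵢ | A·ȳᵢ
plate | 36400.00 | 130.00 | 70.00 | 4732000.00 | 2548000.00
hole | -2480.00 | 66.00 | 49.00 | -163680.00 | -121520.00
Σ | 33920.00 |  |  | 4568320.00 | 2426480.00
X̄ = 4568320.00 / 33920.00 = 134.68 mm
Ȳ = 2426480.00 / 33920.00 = 71.54 mm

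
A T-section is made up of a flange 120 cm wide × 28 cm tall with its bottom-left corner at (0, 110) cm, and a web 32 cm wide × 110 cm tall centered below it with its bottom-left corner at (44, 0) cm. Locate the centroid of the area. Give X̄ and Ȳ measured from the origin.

X̄ = 60.00 cm, Ȳ = 88.70 cm

web: A = 32 × 110 = 3520.00, centroid at (60.00, 55.00).
flange: A = 120 × 28 = 3360.00, centroid at (60.00, 124.00).
ΣA = 6880.00 cm², ΣAX̄ = 412800.00 cm³, ΣAȲ = 610240.00 cm³.
X̄ = 412800.00/6880.00 = 60.00 cm; Ȳ = 610240.00/6880.00 = 88.70 cm.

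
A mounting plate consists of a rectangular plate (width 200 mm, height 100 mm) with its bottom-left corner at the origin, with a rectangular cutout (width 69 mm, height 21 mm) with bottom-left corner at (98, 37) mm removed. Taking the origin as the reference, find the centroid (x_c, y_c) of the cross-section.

Part | A | x̄ᵢ | ȳᵢ | A·x̄ᵢ | A·ȳᵢ
plate | 20000.00 | 100.00 | 50.00 | 2000000.00 | 1000000.00
hole | -1449.00 | 132.50 | 47.50 | -191992.50 | -68827.50
Σ | 18551.00 |  |  | 1808007.50 | 931172.50
x_c = 1808007.50 / 18551.00 = 97.46 mm
y_c = 931172.50 / 18551.00 = 50.20 mm

x_c = 97.46 mm, y_c = 50.20 mm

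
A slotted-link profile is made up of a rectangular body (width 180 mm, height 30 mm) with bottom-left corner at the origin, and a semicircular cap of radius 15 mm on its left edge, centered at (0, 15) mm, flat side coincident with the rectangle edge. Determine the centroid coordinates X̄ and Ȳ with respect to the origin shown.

X̄ = 84.08 mm, Ȳ = 15.00 mm

Part | A | x̄ᵢ | ȳᵢ | A·x̄ᵢ | A·ȳᵢ
rectangular body | 5400.00 | 90.00 | 15.00 | 486000.00 | 81000.00
semicircular end | 353.43 | -6.37 | 15.00 | -2250.00 | 5301.44
Σ | 5753.43 |  |  | 483750.00 | 86301.44
X̄ = 483750.00 / 5753.43 = 84.08 mm
Ȳ = 86301.44 / 5753.43 = 15.00 mm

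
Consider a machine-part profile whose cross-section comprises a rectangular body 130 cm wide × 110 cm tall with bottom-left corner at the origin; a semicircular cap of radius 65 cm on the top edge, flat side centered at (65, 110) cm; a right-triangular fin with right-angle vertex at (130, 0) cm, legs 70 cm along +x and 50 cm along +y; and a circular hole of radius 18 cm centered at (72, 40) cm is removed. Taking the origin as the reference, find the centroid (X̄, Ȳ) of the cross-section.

rectangular body: A = 130 × 110 = 14300.00, centroid at (65.00, 55.00).
semicircular top: A = ½π·65² = 6636.61, centroid at (65.00, 137.59).
triangular fin: A = ½·70·50 = 1750.00, centroid at (153.33, 16.67).
hole: A = −π·18² = -1017.88, centroid at (72.00, 40.00).
ΣA = 21668.74 cm², ΣAX̄ = 1555926.20 cm³, ΣAȲ = 1688062.55 cm³.
X̄ = 1555926.20/21668.74 = 71.81 cm; Ȳ = 1688062.55/21668.74 = 77.90 cm.

X̄ = 71.81 cm, Ȳ = 77.90 cm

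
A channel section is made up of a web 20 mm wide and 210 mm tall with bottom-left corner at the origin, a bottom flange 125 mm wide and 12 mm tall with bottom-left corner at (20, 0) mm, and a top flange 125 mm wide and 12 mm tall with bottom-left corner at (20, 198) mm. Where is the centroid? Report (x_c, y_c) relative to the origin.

x_c = 40.21 mm, y_c = 105.00 mm

Part | A | x̄ᵢ | ȳᵢ | A·x̄ᵢ | A·ȳᵢ
web | 4200.00 | 10.00 | 105.00 | 42000.00 | 441000.00
bottom flange | 1500.00 | 82.50 | 6.00 | 123750.00 | 9000.00
top flange | 1500.00 | 82.50 | 204.00 | 123750.00 | 306000.00
Σ | 7200.00 |  |  | 289500.00 | 756000.00
x_c = 289500.00 / 7200.00 = 40.21 mm
y_c = 756000.00 / 7200.00 = 105.00 mm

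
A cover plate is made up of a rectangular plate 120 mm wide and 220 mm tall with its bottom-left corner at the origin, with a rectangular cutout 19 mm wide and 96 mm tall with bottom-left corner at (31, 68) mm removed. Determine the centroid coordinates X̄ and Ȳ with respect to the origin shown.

plate: A = 120 × 220 = 26400.00, centroid at (60.00, 110.00).
hole: A = −(19 × 96) = -1824.00, centroid at (40.50, 116.00).
ΣA = 24576.00 mm², ΣAX̄ = 1510128.00 mm³, ΣAȲ = 2692416.00 mm³.
X̄ = 1510128.00/24576.00 = 61.45 mm; Ȳ = 2692416.00/24576.00 = 109.55 mm.

X̄ = 61.45 mm, Ȳ = 109.55 mm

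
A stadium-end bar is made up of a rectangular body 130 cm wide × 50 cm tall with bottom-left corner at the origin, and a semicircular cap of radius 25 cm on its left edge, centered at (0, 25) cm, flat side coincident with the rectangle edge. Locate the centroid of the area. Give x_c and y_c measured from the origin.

Part | A | x̄ᵢ | ȳᵢ | A·x̄ᵢ | A·ȳᵢ
rectangular body | 6500.00 | 65.00 | 25.00 | 422500.00 | 162500.00
semicircular end | 981.75 | -10.61 | 25.00 | -10416.67 | 24543.69
Σ | 7481.75 |  |  | 412083.33 | 187043.69
x_c = 412083.33 / 7481.75 = 55.08 cm
y_c = 187043.69 / 7481.75 = 25.00 cm

x_c = 55.08 cm, y_c = 25.00 cm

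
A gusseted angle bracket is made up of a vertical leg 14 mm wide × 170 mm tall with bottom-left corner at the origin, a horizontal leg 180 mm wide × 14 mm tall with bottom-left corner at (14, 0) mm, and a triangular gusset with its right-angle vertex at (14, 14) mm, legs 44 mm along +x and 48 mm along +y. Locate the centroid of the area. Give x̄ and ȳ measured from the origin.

Part | A | x̄ᵢ | ȳᵢ | A·x̄ᵢ | A·ȳᵢ
vertical leg | 2380.00 | 7.00 | 85.00 | 16660.00 | 202300.00
horizontal leg | 2520.00 | 104.00 | 7.00 | 262080.00 | 17640.00
gusset | 1056.00 | 28.67 | 30.00 | 30272.00 | 31680.00
Σ | 5956.00 |  |  | 309012.00 | 251620.00
x̄ = 309012.00 / 5956.00 = 51.88 mm
ȳ = 251620.00 / 5956.00 = 42.25 mm

x̄ = 51.88 mm, ȳ = 42.25 mm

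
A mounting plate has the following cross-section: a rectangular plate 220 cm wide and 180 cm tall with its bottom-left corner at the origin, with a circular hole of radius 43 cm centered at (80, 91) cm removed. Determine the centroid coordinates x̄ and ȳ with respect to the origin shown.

plate: A = 220 × 180 = 39600.00, centroid at (110.00, 90.00).
hole: A = −π·43² = -5808.80, centroid at (80.00, 91.00).
ΣA = 33791.20 cm², ΣAx̄ = 3891295.61 cm³, ΣAȳ = 3035398.76 cm³.
x̄ = 3891295.61/33791.20 = 115.16 cm; ȳ = 3035398.76/33791.20 = 89.83 cm.

x̄ = 115.16 cm, ȳ = 89.83 cm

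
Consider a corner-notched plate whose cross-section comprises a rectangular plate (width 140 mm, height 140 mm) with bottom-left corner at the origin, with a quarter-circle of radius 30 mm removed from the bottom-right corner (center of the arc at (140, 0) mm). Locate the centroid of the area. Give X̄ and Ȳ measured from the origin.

X̄ = 67.86 mm, Ȳ = 72.14 mm

plate: A = 140 × 140 = 19600.00, centroid at (70.00, 70.00).
removed quarter-circle: A = −¼π·30² = -706.86, centroid at (127.27, 12.73).
ΣA = 18893.14 mm²
ΣAX̄ = (19600.00)(70.00) + (-706.86)(127.27) = 1282039.83 mm³
ΣAȲ = (19600.00)(70.00) + (-706.86)(12.73) = 1363000.00 mm³
X̄ = 1282039.83 / 18893.14 = 67.86 mm
Ȳ = 1363000.00 / 18893.14 = 72.14 mm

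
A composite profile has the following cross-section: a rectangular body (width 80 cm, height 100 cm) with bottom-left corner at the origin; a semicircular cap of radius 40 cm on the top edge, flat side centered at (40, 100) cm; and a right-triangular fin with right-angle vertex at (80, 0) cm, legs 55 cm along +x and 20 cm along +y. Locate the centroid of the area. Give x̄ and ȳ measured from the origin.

x̄ = 42.90 cm, ȳ = 63.06 cm

rectangular body: A = 80 × 100 = 8000.00, centroid at (40.00, 50.00).
semicircular top: A = ½π·40² = 2513.27, centroid at (40.00, 116.98).
triangular fin: A = ½·55·20 = 550.00, centroid at (98.33, 6.67).
ΣA = 11063.27 cm², ΣAx̄ = 474614.30 cm³, ΣAȳ = 697660.75 cm³.
x̄ = 474614.30/11063.27 = 42.90 cm; ȳ = 697660.75/11063.27 = 63.06 cm.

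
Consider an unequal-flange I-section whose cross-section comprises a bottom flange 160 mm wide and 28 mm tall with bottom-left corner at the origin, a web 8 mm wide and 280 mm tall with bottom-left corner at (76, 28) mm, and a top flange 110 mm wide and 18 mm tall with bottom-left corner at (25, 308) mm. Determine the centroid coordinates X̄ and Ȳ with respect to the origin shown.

Part | A | x̄ᵢ | ȳᵢ | A·x̄ᵢ | A·ȳᵢ
bottom flange | 4480.00 | 80.00 | 14.00 | 358400.00 | 62720.00
web | 2240.00 | 80.00 | 168.00 | 179200.00 | 376320.00
top flange | 1980.00 | 80.00 | 317.00 | 158400.00 | 627660.00
Σ | 8700.00 |  |  | 696000.00 | 1066700.00
X̄ = 696000.00 / 8700.00 = 80.00 mm
Ȳ = 1066700.00 / 8700.00 = 122.61 mm

X̄ = 80.00 mm, Ȳ = 122.61 mm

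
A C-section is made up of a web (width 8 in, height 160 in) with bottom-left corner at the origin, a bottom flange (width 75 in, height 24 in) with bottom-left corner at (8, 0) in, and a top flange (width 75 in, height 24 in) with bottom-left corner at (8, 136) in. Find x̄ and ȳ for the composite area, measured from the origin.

x̄ = 34.61 in, ȳ = 80.00 in

Part | A | x̄ᵢ | ȳᵢ | A·x̄ᵢ | A·ȳᵢ
web | 1280.00 | 4.00 | 80.00 | 5120.00 | 102400.00
bottom flange | 1800.00 | 45.50 | 12.00 | 81900.00 | 21600.00
top flange | 1800.00 | 45.50 | 148.00 | 81900.00 | 266400.00
Σ | 4880.00 |  |  | 168920.00 | 390400.00
x̄ = 168920.00 / 4880.00 = 34.61 in
ȳ = 390400.00 / 4880.00 = 80.00 in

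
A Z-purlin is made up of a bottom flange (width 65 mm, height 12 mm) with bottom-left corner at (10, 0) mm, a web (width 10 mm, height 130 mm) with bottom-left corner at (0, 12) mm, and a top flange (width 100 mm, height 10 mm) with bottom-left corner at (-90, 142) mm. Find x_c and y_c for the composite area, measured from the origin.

bottom flange: A = 65 × 12 = 780.00, centroid at (42.50, 6.00).
web: A = 10 × 130 = 1300.00, centroid at (5.00, 77.00).
top flange: A = 100 × 10 = 1000.00, centroid at (-40.00, 147.00).
ΣA = 3080.00 mm²
ΣAx_c = (780.00)(42.50) + (1300.00)(5.00) + (1000.00)(-40.00) = -350.00 mm³
ΣAy_c = (780.00)(6.00) + (1300.00)(77.00) + (1000.00)(147.00) = 251780.00 mm³
x_c = -350.00 / 3080.00 = -0.11 mm
y_c = 251780.00 / 3080.00 = 81.75 mm

x_c = -0.11 mm, y_c = 81.75 mm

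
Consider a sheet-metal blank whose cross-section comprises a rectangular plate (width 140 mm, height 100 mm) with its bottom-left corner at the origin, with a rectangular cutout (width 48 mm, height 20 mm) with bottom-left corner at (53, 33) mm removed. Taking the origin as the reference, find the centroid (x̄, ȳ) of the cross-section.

x̄ = 69.48 mm, ȳ = 50.52 mm

plate: A = 140 × 100 = 14000.00, centroid at (70.00, 50.00).
hole: A = −(48 × 20) = -960.00, centroid at (77.00, 43.00).
ΣA = 13040.00 mm²
ΣAx̄ = (14000.00)(70.00) + (-960.00)(77.00) = 906080.00 mm³
ΣAȳ = (14000.00)(50.00) + (-960.00)(43.00) = 658720.00 mm³
x̄ = 906080.00 / 13040.00 = 69.48 mm
ȳ = 658720.00 / 13040.00 = 50.52 mm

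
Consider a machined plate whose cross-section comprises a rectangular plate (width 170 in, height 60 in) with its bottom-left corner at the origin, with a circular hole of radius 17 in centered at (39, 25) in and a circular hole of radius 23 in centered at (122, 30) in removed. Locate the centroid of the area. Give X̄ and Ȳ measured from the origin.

plate: A = 170 × 60 = 10200.00, centroid at (85.00, 30.00).
hole 1: A = −π·17² = -907.92, centroid at (39.00, 25.00).
hole 2: A = −π·23² = -1661.90, centroid at (122.00, 30.00).
ΣA = 7630.18 in²
ΣAX̄ = (10200.00)(85.00) + (-907.92)(39.00) + (-1661.90)(122.00) = 628839.00 in³
ΣAȲ = (10200.00)(30.00) + (-907.92)(25.00) + (-1661.90)(30.00) = 233444.92 in³
X̄ = 628839.00 / 7630.18 = 82.41 in
Ȳ = 233444.92 / 7630.18 = 30.59 in

X̄ = 82.41 in, Ȳ = 30.59 in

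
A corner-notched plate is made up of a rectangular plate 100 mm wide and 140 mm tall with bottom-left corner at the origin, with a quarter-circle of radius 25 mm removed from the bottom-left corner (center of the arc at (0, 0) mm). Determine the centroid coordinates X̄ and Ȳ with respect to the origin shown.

plate: A = 100 × 140 = 14000.00, centroid at (50.00, 70.00).
removed quarter-circle: A = −¼π·25² = -490.87, centroid at (10.61, 10.61).
ΣA = 13509.13 mm²
ΣAX̄ = (14000.00)(50.00) + (-490.87)(10.61) = 694791.67 mm³
ΣAȲ = (14000.00)(70.00) + (-490.87)(10.61) = 974791.67 mm³
X̄ = 694791.67 / 13509.13 = 51.43 mm
Ȳ = 974791.67 / 13509.13 = 72.16 mm

X̄ = 51.43 mm, Ȳ = 72.16 mm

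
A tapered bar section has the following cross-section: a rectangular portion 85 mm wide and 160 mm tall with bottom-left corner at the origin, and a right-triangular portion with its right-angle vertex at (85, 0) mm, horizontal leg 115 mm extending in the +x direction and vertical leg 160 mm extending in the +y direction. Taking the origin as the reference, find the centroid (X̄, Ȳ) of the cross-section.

X̄ = 75.12 mm, Ȳ = 69.24 mm

rectangular portion: A = 85 × 160 = 13600.00, centroid at (42.50, 80.00).
triangular portion: A = ½·115·160 = 9200.00, centroid at (123.33, 53.33).
ΣA = 22800.00 mm²
ΣAX̄ = (13600.00)(42.50) + (9200.00)(123.33) = 1712666.67 mm³
ΣAȲ = (13600.00)(80.00) + (9200.00)(53.33) = 1578666.67 mm³
X̄ = 1712666.67 / 22800.00 = 75.12 mm
Ȳ = 1578666.67 / 22800.00 = 69.24 mm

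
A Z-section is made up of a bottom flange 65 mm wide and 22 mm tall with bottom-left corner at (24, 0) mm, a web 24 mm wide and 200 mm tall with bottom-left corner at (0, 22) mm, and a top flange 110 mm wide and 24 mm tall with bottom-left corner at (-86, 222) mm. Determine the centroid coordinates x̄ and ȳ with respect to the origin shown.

x̄ = 6.38 mm, ȳ = 137.44 mm

bottom flange: A = 65 × 22 = 1430.00, centroid at (56.50, 11.00).
web: A = 24 × 200 = 4800.00, centroid at (12.00, 122.00).
top flange: A = 110 × 24 = 2640.00, centroid at (-31.00, 234.00).
ΣA = 8870.00 mm², ΣAx̄ = 56555.00 mm³, ΣAȳ = 1219090.00 mm³.
x̄ = 56555.00/8870.00 = 6.38 mm; ȳ = 1219090.00/8870.00 = 137.44 mm.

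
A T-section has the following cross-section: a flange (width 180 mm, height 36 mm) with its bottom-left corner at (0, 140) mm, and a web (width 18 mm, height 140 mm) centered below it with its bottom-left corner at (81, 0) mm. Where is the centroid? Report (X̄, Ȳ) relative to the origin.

Part | A | x̄ᵢ | ȳᵢ | A·x̄ᵢ | A·ȳᵢ
web | 2520.00 | 90.00 | 70.00 | 226800.00 | 176400.00
flange | 6480.00 | 90.00 | 158.00 | 583200.00 | 1023840.00
Σ | 9000.00 |  |  | 810000.00 | 1200240.00
X̄ = 810000.00 / 9000.00 = 90.00 mm
Ȳ = 1200240.00 / 9000.00 = 133.36 mm

X̄ = 90.00 mm, Ȳ = 133.36 mm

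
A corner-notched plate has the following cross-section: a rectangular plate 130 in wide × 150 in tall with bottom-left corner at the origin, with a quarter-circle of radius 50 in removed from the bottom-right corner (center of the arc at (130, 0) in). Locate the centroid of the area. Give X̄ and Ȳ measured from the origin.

plate: A = 130 × 150 = 19500.00, centroid at (65.00, 75.00).
removed quarter-circle: A = −¼π·50² = -1963.50, centroid at (108.78, 21.22).
ΣA = 17536.50 in², ΣAX̄ = 1053912.26 in³, ΣAȲ = 1420833.33 in³.
X̄ = 1053912.26/17536.50 = 60.10 in; Ȳ = 1420833.33/17536.50 = 81.02 in.

X̄ = 60.10 in, Ȳ = 81.02 in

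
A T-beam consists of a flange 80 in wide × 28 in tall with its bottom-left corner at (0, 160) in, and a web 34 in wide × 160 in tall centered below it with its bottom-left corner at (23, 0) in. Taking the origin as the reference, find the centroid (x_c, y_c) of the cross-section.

x_c = 40.00 in, y_c = 107.42 in

Part | A | x̄ᵢ | ȳᵢ | A·x̄ᵢ | A·ȳᵢ
web | 5440.00 | 40.00 | 80.00 | 217600.00 | 435200.00
flange | 2240.00 | 40.00 | 174.00 | 89600.00 | 389760.00
Σ | 7680.00 |  |  | 307200.00 | 824960.00
x_c = 307200.00 / 7680.00 = 40.00 in
y_c = 824960.00 / 7680.00 = 107.42 in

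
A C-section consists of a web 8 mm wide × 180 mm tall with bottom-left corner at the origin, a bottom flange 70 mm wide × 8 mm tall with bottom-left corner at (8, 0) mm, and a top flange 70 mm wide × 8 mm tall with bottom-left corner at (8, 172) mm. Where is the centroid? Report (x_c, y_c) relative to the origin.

Part | A | x̄ᵢ | ȳᵢ | A·x̄ᵢ | A·ȳᵢ
web | 1440.00 | 4.00 | 90.00 | 5760.00 | 129600.00
bottom flange | 560.00 | 43.00 | 4.00 | 24080.00 | 2240.00
top flange | 560.00 | 43.00 | 176.00 | 24080.00 | 98560.00
Σ | 2560.00 |  |  | 53920.00 | 230400.00
x_c = 53920.00 / 2560.00 = 21.06 mm
y_c = 230400.00 / 2560.00 = 90.00 mm

x_c = 21.06 mm, y_c = 90.00 mm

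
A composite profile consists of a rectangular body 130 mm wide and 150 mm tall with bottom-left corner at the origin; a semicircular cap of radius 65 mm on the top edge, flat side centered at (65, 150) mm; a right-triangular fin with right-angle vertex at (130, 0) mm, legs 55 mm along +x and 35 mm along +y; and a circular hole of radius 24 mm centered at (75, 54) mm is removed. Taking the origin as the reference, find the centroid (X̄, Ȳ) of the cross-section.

X̄ = 67.46 mm, Ȳ = 101.01 mm

rectangular body: A = 130 × 150 = 19500.00, centroid at (65.00, 75.00).
semicircular top: A = ½π·65² = 6636.61, centroid at (65.00, 177.59).
triangular fin: A = ½·55·35 = 962.50, centroid at (148.33, 11.67).
hole: A = −π·24² = -1809.56, centroid at (75.00, 54.00).
ΣA = 25289.56 mm², ΣAX̄ = 1705933.97 mm³, ΣAȲ = 2554588.57 mm³.
X̄ = 1705933.97/25289.56 = 67.46 mm; Ȳ = 2554588.57/25289.56 = 101.01 mm.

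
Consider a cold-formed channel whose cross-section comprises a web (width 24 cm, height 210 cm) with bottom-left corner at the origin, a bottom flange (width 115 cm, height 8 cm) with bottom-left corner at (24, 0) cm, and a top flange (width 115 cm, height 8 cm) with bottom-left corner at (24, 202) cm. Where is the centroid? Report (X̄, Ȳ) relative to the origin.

Part | A | x̄ᵢ | ȳᵢ | A·x̄ᵢ | A·ȳᵢ
web | 5040.00 | 12.00 | 105.00 | 60480.00 | 529200.00
bottom flange | 920.00 | 81.50 | 4.00 | 74980.00 | 3680.00
top flange | 920.00 | 81.50 | 206.00 | 74980.00 | 189520.00
Σ | 6880.00 |  |  | 210440.00 | 722400.00
X̄ = 210440.00 / 6880.00 = 30.59 cm
Ȳ = 722400.00 / 6880.00 = 105.00 cm

X̄ = 30.59 cm, Ȳ = 105.00 cm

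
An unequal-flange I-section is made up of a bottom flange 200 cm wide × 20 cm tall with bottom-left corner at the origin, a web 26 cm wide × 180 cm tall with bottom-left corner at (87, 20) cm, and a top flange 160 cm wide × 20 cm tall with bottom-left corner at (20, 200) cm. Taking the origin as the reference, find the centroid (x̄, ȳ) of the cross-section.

x̄ = 100.00 cm, ȳ = 103.27 cm

Part | A | x̄ᵢ | ȳᵢ | A·x̄ᵢ | A·ȳᵢ
bottom flange | 4000.00 | 100.00 | 10.00 | 400000.00 | 40000.00
web | 4680.00 | 100.00 | 110.00 | 468000.00 | 514800.00
top flange | 3200.00 | 100.00 | 210.00 | 320000.00 | 672000.00
Σ | 11880.00 |  |  | 1188000.00 | 1226800.00
x̄ = 1188000.00 / 11880.00 = 100.00 cm
ȳ = 1226800.00 / 11880.00 = 103.27 cm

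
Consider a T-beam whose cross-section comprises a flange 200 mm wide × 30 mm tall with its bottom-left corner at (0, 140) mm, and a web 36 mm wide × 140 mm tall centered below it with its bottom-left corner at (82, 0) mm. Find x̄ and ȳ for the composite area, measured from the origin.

x̄ = 100.00 mm, ȳ = 116.20 mm

web: A = 36 × 140 = 5040.00, centroid at (100.00, 70.00).
flange: A = 200 × 30 = 6000.00, centroid at (100.00, 155.00).
ΣA = 11040.00 mm²
ΣAx̄ = (5040.00)(100.00) + (6000.00)(100.00) = 1104000.00 mm³
ΣAȳ = (5040.00)(70.00) + (6000.00)(155.00) = 1282800.00 mm³
x̄ = 1104000.00 / 11040.00 = 100.00 mm
ȳ = 1282800.00 / 11040.00 = 116.20 mm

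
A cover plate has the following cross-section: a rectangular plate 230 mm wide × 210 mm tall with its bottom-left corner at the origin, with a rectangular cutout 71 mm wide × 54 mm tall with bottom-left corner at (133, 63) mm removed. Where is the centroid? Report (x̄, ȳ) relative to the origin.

x̄ = 110.39 mm, ȳ = 106.29 mm

Part | A | x̄ᵢ | ȳᵢ | A·x̄ᵢ | A·ȳᵢ
plate | 48300.00 | 115.00 | 105.00 | 5554500.00 | 5071500.00
hole | -3834.00 | 168.50 | 90.00 | -646029.00 | -345060.00
Σ | 44466.00 |  |  | 4908471.00 | 4726440.00
x̄ = 4908471.00 / 44466.00 = 110.39 mm
ȳ = 4726440.00 / 44466.00 = 106.29 mm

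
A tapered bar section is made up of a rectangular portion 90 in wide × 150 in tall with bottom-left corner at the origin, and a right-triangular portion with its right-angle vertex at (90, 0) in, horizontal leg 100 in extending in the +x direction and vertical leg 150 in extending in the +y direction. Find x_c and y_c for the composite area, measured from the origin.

x_c = 72.98 in, y_c = 66.07 in

rectangular portion: A = 90 × 150 = 13500.00, centroid at (45.00, 75.00).
triangular portion: A = ½·100·150 = 7500.00, centroid at (123.33, 50.00).
ΣA = 21000.00 in²
ΣAx_c = (13500.00)(45.00) + (7500.00)(123.33) = 1532500.00 in³
ΣAy_c = (13500.00)(75.00) + (7500.00)(50.00) = 1387500.00 in³
x_c = 1532500.00 / 21000.00 = 72.98 in
y_c = 1387500.00 / 21000.00 = 66.07 in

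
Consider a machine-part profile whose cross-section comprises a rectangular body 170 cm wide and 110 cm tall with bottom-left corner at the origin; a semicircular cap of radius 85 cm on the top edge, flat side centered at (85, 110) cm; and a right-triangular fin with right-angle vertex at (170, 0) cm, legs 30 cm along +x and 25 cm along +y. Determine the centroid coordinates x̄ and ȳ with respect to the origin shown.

rectangular body: A = 170 × 110 = 18700.00, centroid at (85.00, 55.00).
semicircular top: A = ½π·85² = 11349.00, centroid at (85.00, 146.08).
triangular fin: A = ½·30·25 = 375.00, centroid at (180.00, 8.33).
ΣA = 30424.00 cm²
ΣAx̄ = (18700.00)(85.00) + (11349.00)(85.00) + (375.00)(180.00) = 2621665.29 cm³
ΣAȳ = (18700.00)(55.00) + (11349.00)(146.08) + (375.00)(8.33) = 2689432.05 cm³
x̄ = 2621665.29 / 30424.00 = 86.17 cm
ȳ = 2689432.05 / 30424.00 = 88.40 cm

x̄ = 86.17 cm, ȳ = 88.40 cm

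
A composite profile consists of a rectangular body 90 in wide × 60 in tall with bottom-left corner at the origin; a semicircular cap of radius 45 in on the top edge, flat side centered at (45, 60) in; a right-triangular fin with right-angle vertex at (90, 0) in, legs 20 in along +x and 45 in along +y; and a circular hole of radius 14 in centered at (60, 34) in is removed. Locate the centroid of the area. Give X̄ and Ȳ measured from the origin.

rectangular body: A = 90 × 60 = 5400.00, centroid at (45.00, 30.00).
semicircular top: A = ½π·45² = 3180.86, centroid at (45.00, 79.10).
triangular fin: A = ½·20·45 = 450.00, centroid at (96.67, 15.00).
hole: A = −π·14² = -615.75, centroid at (60.00, 34.00).
ΣA = 8415.11 in²
ΣAX̄ = (5400.00)(45.00) + (3180.86)(45.00) + (450.00)(96.67) + (-615.75)(60.00) = 392693.69 in³
ΣAȲ = (5400.00)(30.00) + (3180.86)(79.10) + (450.00)(15.00) + (-615.75)(34.00) = 399416.18 in³
X̄ = 392693.69 / 8415.11 = 46.67 in
Ȳ = 399416.18 / 8415.11 = 47.46 in

X̄ = 46.67 in, Ȳ = 47.46 in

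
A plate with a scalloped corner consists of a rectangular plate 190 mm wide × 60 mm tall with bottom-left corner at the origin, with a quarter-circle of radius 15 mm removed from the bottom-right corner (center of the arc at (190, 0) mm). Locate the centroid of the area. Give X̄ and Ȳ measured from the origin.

Part | A | x̄ᵢ | ȳᵢ | A·x̄ᵢ | A·ȳᵢ
plate | 11400.00 | 95.00 | 30.00 | 1083000.00 | 342000.00
removed quarter-circle | -176.71 | 183.63 | 6.37 | -32450.77 | -1125.00
Σ | 11223.29 |  |  | 1050549.23 | 340875.00
X̄ = 1050549.23 / 11223.29 = 93.60 mm
Ȳ = 340875.00 / 11223.29 = 30.37 mm

X̄ = 93.60 mm, Ȳ = 30.37 mm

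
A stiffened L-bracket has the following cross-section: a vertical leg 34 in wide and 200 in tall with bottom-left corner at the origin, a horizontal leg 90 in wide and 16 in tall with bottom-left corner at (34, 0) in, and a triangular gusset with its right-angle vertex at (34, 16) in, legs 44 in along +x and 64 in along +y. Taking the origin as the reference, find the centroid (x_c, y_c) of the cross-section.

Part | A | x̄ᵢ | ȳᵢ | A·x̄ᵢ | A·ȳᵢ
vertical leg | 6800.00 | 17.00 | 100.00 | 115600.00 | 680000.00
horizontal leg | 1440.00 | 79.00 | 8.00 | 113760.00 | 11520.00
gusset | 1408.00 | 48.67 | 37.33 | 68522.67 | 52565.33
Σ | 9648.00 |  |  | 297882.67 | 744085.33
x_c = 297882.67 / 9648.00 = 30.88 in
y_c = 744085.33 / 9648.00 = 77.12 in

x_c = 30.88 in, y_c = 77.12 in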